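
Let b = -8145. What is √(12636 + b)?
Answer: 3*√499 ≈ 67.015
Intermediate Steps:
√(12636 + b) = √(12636 - 8145) = √4491 = 3*√499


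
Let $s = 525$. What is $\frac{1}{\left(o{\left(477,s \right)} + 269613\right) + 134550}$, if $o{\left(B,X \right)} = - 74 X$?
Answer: $\frac{1}{365313} \approx 2.7374 \cdot 10^{-6}$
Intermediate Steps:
$\frac{1}{\left(o{\left(477,s \right)} + 269613\right) + 134550} = \frac{1}{\left(\left(-74\right) 525 + 269613\right) + 134550} = \frac{1}{\left(-38850 + 269613\right) + 134550} = \frac{1}{230763 + 134550} = \frac{1}{365313}$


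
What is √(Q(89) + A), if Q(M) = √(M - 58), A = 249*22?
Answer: √(5478 + √31) ≈ 74.051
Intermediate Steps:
A = 5478
Q(M) = √(-58 + M)
√(Q(89) + A) = √(√(-58 + 89) + 5478) = √(√31 + 5478) = √(5478 + √31)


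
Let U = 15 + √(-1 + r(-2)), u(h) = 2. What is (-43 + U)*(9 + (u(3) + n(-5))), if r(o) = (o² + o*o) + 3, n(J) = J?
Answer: -168 + 6*√10 ≈ -149.03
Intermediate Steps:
r(o) = 3 + 2*o² (r(o) = (o² + o²) + 3 = 2*o² + 3 = 3 + 2*o²)
U = 15 + √10 (U = 15 + √(-1 + (3 + 2*(-2)²)) = 15 + √(-1 + (3 + 2*4)) = 15 + √(-1 + (3 + 8)) = 15 + √(-1 + 11) = 15 + √10 ≈ 18.162)
(-43 + U)*(9 + (u(3) + n(-5))) = (-43 + (15 + √10))*(9 + (2 - 5)) = (-28 + √10)*(9 - 3) = (-28 + √10)*6 = -168 + 6*√10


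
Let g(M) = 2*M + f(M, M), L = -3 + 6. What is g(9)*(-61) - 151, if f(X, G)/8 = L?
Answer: -2713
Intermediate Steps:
L = 3
f(X, G) = 24 (f(X, G) = 8*3 = 24)
g(M) = 24 + 2*M (g(M) = 2*M + 24 = 24 + 2*M)
g(9)*(-61) - 151 = (24 + 2*9)*(-61) - 151 = (24 + 18)*(-61) - 151 = 42*(-61) - 151 = -2562 - 151 = -2713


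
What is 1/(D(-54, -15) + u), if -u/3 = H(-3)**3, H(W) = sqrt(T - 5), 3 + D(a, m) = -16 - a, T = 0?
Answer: 7/470 - 3*I*sqrt(5)/470 ≈ 0.014894 - 0.014273*I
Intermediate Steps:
D(a, m) = -19 - a (D(a, m) = -3 + (-16 - a) = -19 - a)
H(W) = I*sqrt(5) (H(W) = sqrt(0 - 5) = sqrt(-5) = I*sqrt(5))
u = 15*I*sqrt(5) (u = -3*(-5*I*sqrt(5)) = -(-15)*I*sqrt(5) = 15*I*sqrt(5) ≈ 33.541*I)
1/(D(-54, -15) + u) = 1/((-19 - 1*(-54)) + 15*I*sqrt(5)) = 1/((-19 + 54) + 15*I*sqrt(5)) = 1/(35 + 15*I*sqrt(5))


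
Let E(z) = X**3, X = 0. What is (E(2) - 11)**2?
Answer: 121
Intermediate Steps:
E(z) = 0 (E(z) = 0**3 = 0)
(E(2) - 11)**2 = (0 - 11)**2 = (-11)**2 = 121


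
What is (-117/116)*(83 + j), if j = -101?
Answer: 1053/58 ≈ 18.155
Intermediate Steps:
(-117/116)*(83 + j) = (-117/116)*(83 - 101) = -117*1/116*(-18) = -117/116*(-18) = 1053/58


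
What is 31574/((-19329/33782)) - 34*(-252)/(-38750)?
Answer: -20666094622936/374499375 ≈ -55183.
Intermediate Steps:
31574/((-19329/33782)) - 34*(-252)/(-38750) = 31574/((-19329*1/33782)) + 8568*(-1/38750) = 31574/(-19329/33782) - 4284/19375 = 31574*(-33782/19329) - 4284/19375 = -1066632868/19329 - 4284/19375 = -20666094622936/374499375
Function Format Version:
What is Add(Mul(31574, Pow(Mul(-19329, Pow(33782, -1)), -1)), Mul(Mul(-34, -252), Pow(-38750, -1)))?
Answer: Rational(-20666094622936, 374499375) ≈ -55183.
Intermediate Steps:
Add(Mul(31574, Pow(Mul(-19329, Pow(33782, -1)), -1)), Mul(Mul(-34, -252), Pow(-38750, -1))) = Add(Mul(31574, Pow(Mul(-19329, Rational(1, 33782)), -1)), Mul(8568, Rational(-1, 38750))) = Add(Mul(31574, Pow(Rational(-19329, 33782), -1)), Rational(-4284, 19375)) = Add(Mul(31574, Rational(-33782, 19329)), Rational(-4284, 19375)) = Add(Rational(-1066632868, 19329), Rational(-4284, 19375)) = Rational(-20666094622936, 374499375)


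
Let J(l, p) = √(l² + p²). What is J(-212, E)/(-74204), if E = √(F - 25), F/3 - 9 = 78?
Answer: -3*√1255/37102 ≈ -0.0028645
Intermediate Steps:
F = 261 (F = 27 + 3*78 = 27 + 234 = 261)
E = 2*√59 (E = √(261 - 25) = √236 = 2*√59 ≈ 15.362)
J(-212, E)/(-74204) = √((-212)² + (2*√59)²)/(-74204) = √(44944 + 236)*(-1/74204) = √45180*(-1/74204) = (6*√1255)*(-1/74204) = -3*√1255/37102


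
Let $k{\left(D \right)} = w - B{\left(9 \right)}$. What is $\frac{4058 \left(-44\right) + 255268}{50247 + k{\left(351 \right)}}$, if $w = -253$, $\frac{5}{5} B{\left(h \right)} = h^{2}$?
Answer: $\frac{76716}{49913} \approx 1.537$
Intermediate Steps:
$B{\left(h \right)} = h^{2}$
$k{\left(D \right)} = -334$ ($k{\left(D \right)} = -253 - 9^{2} = -253 - 81 = -334$)
$\frac{4058 \left(-44\right) + 255268}{50247 + k{\left(351 \right)}} = \frac{4058 \left(-44\right) + 255268}{50247 - 334} = \frac{-178552 + 255268}{49913} = 76716 \cdot \frac{1}{49913} = \frac{76716}{49913}$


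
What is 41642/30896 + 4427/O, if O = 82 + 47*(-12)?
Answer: -29176287/3722968 ≈ -7.8368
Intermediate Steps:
O = -482 (O = 82 - 564 = -482)
41642/30896 + 4427/O = 41642/30896 + 4427/(-482) = 41642*(1/30896) + 4427*(-1/482) = 20821/15448 - 4427/482 = -29176287/3722968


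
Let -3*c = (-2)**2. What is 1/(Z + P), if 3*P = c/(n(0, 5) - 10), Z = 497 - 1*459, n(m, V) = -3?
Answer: 117/4450 ≈ 0.026292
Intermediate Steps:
c = -4/3 (c = -1/3*(-2)**2 = -1/3*4 = -4/3 ≈ -1.3333)
Z = 38 (Z = 497 - 459 = 38)
P = 4/117 (P = (-4/3/(-3 - 10))/3 = (-4/3/(-13))/3 = (-1/13*(-4/3))/3 = (1/3)*(4/39) = 4/117 ≈ 0.034188)
1/(Z + P) = 1/(38 + 4/117) = 1/(4450/117) = 117/4450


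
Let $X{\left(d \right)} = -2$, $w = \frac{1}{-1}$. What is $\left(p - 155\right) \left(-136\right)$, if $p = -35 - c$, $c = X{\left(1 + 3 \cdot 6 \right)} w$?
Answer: $26112$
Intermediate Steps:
$w = -1$
$c = 2$ ($c = \left(-2\right) \left(-1\right) = 2$)
$p = -37$ ($p = -35 - 2 = -37$)
$\left(p - 155\right) \left(-136\right) = \left(-37 - 155\right) \left(-136\right) = \left(-192\right) \left(-136\right) = 26112$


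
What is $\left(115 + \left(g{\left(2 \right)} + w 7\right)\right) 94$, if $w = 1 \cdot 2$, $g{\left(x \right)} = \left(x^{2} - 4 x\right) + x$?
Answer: $11938$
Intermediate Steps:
$g{\left(x \right)} = x^{2} - 3 x$
$w = 2$
$\left(115 + \left(g{\left(2 \right)} + w 7\right)\right) 94 = \left(115 + \left(2 \left(-3 + 2\right) + 2 \cdot 7\right)\right) 94 = \left(115 + \left(2 \left(-1\right) + 14\right)\right) 94 = \left(115 + \left(-2 + 14\right)\right) 94 = \left(115 + 12\right) 94 = 127 \cdot 94 = 11938$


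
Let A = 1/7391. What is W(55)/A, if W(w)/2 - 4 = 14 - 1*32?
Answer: -206948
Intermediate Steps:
W(w) = -28 (W(w) = 8 + 2*(14 - 1*32) = 8 + 2*(14 - 32) = 8 + 2*(-18) = 8 - 36 = -28)
A = 1/7391 ≈ 0.00013530
W(55)/A = -28/1/7391 = -28*7391 = -206948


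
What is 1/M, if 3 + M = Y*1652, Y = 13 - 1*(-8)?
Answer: 1/34689 ≈ 2.8828e-5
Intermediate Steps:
Y = 21 (Y = 13 + 8 = 21)
M = 34689 (M = -3 + 21*1652 = -3 + 34692 = 34689)
1/M = 1/34689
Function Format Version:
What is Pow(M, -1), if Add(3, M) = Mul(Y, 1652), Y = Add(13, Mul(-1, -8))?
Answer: Rational(1, 34689) ≈ 2.8828e-5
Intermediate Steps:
Y = 21 (Y = Add(13, 8) = 21)
M = 34689 (M = Add(-3, Mul(21, 1652)) = Add(-3, 34692) = 34689)
Pow(M, -1) = Pow(34689, -1) = Rational(1, 34689)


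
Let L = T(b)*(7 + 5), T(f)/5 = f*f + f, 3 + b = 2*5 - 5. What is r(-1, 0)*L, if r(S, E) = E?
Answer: 0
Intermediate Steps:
b = 2 (b = -3 + (2*5 - 5) = -3 + (10 - 5) = -3 + 5 = 2)
T(f) = 5*f + 5*f² (T(f) = 5*(f*f + f) = 5*(f² + f) = 5*(f + f²) = 5*f + 5*f²)
L = 360 (L = (5*2*(1 + 2))*(7 + 5) = (5*2*3)*12 = 30*12 = 360)
r(-1, 0)*L = 0*360 = 0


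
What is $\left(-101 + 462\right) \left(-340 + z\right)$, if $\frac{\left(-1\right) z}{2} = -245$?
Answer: $54150$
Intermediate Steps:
$z = 490$ ($z = \left(-2\right) \left(-245\right) = 490$)
$\left(-101 + 462\right) \left(-340 + z\right) = \left(-101 + 462\right) \left(-340 + 490\right) = 361 \cdot 150 = 54150$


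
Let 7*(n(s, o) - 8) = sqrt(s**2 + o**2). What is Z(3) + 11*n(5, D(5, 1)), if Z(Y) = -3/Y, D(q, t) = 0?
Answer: 664/7 ≈ 94.857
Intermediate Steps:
n(s, o) = 8 + sqrt(o**2 + s**2)/7 (n(s, o) = 8 + sqrt(s**2 + o**2)/7 = 8 + sqrt(o**2 + s**2)/7)
Z(3) + 11*n(5, D(5, 1)) = -3/3 + 11*(8 + sqrt(0**2 + 5**2)/7) = -3*1/3 + 11*(8 + sqrt(0 + 25)/7) = -1 + 11*(8 + sqrt(25)/7) = -1 + 11*(8 + (1/7)*5) = -1 + 11*(8 + 5/7) = -1 + 11*(61/7) = -1 + 671/7 = 664/7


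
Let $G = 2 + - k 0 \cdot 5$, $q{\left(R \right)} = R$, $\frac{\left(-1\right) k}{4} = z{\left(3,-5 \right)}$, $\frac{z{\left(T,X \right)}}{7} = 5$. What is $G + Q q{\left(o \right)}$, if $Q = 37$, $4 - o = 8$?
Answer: $-146$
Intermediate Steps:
$o = -4$ ($o = 4 - 8 = -4$)
$z{\left(T,X \right)} = 35$ ($z{\left(T,X \right)} = 7 \cdot 5 = 35$)
$k = -140$ ($k = \left(-4\right) 35 = -140$)
$G = 2$ ($G = 2 + \left(-1\right) \left(-140\right) 0 \cdot 5 = 2 + 140 \cdot 0 \cdot 5 = 2 + 0 \cdot 5 = 2 + 0 = 2$)
$G + Q q{\left(o \right)} = 2 + 37 \left(-4\right) = 2 - 148 = -146$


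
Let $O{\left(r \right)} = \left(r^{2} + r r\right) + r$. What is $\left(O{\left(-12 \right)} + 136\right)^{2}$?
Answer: $169744$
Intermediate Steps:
$O{\left(r \right)} = r + 2 r^{2}$ ($O{\left(r \right)} = \left(r^{2} + r^{2}\right) + r = 2 r^{2} + r = r + 2 r^{2}$)
$\left(O{\left(-12 \right)} + 136\right)^{2} = \left(- 12 \left(1 + 2 \left(-12\right)\right) + 136\right)^{2} = \left(- 12 \left(1 - 24\right) + 136\right)^{2} = \left(\left(-12\right) \left(-23\right) + 136\right)^{2} = \left(276 + 136\right)^{2} = 412^{2} = 169744$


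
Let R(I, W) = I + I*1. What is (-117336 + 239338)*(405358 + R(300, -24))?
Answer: 49527687916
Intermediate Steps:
R(I, W) = 2*I (R(I, W) = I + I = 2*I)
(-117336 + 239338)*(405358 + R(300, -24)) = (-117336 + 239338)*(405358 + 2*300) = 122002*(405358 + 600) = 122002*405958 = 49527687916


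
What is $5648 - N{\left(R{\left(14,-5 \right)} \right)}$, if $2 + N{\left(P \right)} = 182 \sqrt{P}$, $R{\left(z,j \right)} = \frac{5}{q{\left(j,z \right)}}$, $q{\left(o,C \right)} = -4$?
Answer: $5650 - 91 i \sqrt{5} \approx 5650.0 - 203.48 i$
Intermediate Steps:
$R{\left(z,j \right)} = - \frac{5}{4}$ ($R{\left(z,j \right)} = \frac{5}{-4} = 5 \left(- \frac{1}{4}\right) = - \frac{5}{4}$)
$N{\left(P \right)} = -2 + 182 \sqrt{P}$
$5648 - N{\left(R{\left(14,-5 \right)} \right)} = 5648 - \left(-2 + 182 \sqrt{- \frac{5}{4}}\right) = 5648 - \left(-2 + 182 \frac{i \sqrt{5}}{2}\right) = 5648 - \left(-2 + 91 i \sqrt{5}\right) = 5648 + \left(2 - 91 i \sqrt{5}\right) = 5650 - 91 i \sqrt{5}$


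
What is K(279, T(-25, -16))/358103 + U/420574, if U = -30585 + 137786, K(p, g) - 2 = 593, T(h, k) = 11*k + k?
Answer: 38639241233/150608811122 ≈ 0.25655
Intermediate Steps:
T(h, k) = 12*k
K(p, g) = 595 (K(p, g) = 2 + 593 = 595)
U = 107201
K(279, T(-25, -16))/358103 + U/420574 = 595/358103 + 107201/420574 = 38639241233/150608811122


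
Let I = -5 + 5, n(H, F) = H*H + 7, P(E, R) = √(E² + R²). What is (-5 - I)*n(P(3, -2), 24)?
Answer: -100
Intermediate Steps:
n(H, F) = 7 + H² (n(H, F) = H² + 7 = 7 + H²)
I = 0
(-5 - I)*n(P(3, -2), 24) = (-5 - 1*0)*(7 + (√(3² + (-2)²))²) = (-5 + 0)*(7 + (√(9 + 4))²) = -5*(7 + (√13)²) = -5*(7 + 13) = -5*20 = -100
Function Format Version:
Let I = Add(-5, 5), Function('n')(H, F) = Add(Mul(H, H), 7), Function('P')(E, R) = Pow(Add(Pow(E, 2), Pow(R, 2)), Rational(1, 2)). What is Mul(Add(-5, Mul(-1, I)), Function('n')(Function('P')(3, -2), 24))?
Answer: -100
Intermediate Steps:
Function('n')(H, F) = Add(7, Pow(H, 2)) (Function('n')(H, F) = Add(Pow(H, 2), 7) = Add(7, Pow(H, 2)))
I = 0
Mul(Add(-5, Mul(-1, I)), Function('n')(Function('P')(3, -2), 24)) = Mul(Add(-5, Mul(-1, 0)), Add(7, Pow(Pow(Add(Pow(3, 2), Pow(-2, 2)), Rational(1, 2)), 2))) = Mul(Add(-5, 0), Add(7, Pow(Pow(Add(9, 4), Rational(1, 2)), 2))) = Mul(-5, Add(7, Pow(Pow(13, Rational(1, 2)), 2))) = Mul(-5, Add(7, 13)) = Mul(-5, 20) = -100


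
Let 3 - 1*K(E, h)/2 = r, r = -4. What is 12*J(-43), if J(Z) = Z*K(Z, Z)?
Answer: -7224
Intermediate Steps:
K(E, h) = 14 (K(E, h) = 6 - 2*(-4) = 6 + 8 = 14)
J(Z) = 14*Z (J(Z) = Z*14 = 14*Z)
12*J(-43) = 12*(14*(-43)) = 12*(-602) = -7224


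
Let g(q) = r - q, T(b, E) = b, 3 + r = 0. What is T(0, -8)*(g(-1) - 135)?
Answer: 0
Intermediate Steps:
r = -3 (r = -3 + 0 = -3)
g(q) = -3 - q
T(0, -8)*(g(-1) - 135) = 0*((-3 - 1*(-1)) - 135) = 0*((-3 + 1) - 135) = 0*(-2 - 135) = 0*(-137) = 0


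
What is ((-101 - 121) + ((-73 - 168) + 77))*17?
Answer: -6562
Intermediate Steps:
((-101 - 121) + ((-73 - 168) + 77))*17 = (-222 + (-241 + 77))*17 = (-222 - 164)*17 = -386*17 = -6562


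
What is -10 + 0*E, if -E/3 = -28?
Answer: -10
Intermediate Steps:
E = 84 (E = -3*(-28) = 84)
-10 + 0*E = -10 + 0*84 = -10 + 0 = -10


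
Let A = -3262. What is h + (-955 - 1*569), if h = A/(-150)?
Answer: -112669/75 ≈ -1502.3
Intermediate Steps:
h = 1631/75 (h = -3262/(-150) = -3262*(-1/150) = 1631/75 ≈ 21.747)
h + (-955 - 1*569) = 1631/75 + (-955 - 1*569) = 1631/75 + (-955 - 569) = 1631/75 - 1524 = -112669/75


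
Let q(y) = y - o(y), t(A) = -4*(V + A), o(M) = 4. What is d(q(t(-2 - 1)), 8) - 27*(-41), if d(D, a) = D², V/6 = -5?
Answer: 17491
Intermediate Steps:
V = -30 (V = 6*(-5) = -30)
t(A) = 120 - 4*A (t(A) = -4*(-30 + A) = 120 - 4*A)
q(y) = -4 + y (q(y) = y - 1*4 = y - 4 = -4 + y)
d(q(t(-2 - 1)), 8) - 27*(-41) = (-4 + (120 - 4*(-2 - 1)))² - 27*(-41) = (-4 + (120 - 4*(-3)))² + 1107 = (-4 + (120 + 12))² + 1107 = (-4 + 132)² + 1107 = 128² + 1107 = 16384 + 1107 = 17491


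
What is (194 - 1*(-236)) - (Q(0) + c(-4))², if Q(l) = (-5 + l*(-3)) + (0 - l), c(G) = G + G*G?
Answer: 381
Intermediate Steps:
c(G) = G + G²
Q(l) = -5 - 4*l (Q(l) = (-5 - 3*l) - l = -5 - 4*l)
(194 - 1*(-236)) - (Q(0) + c(-4))² = (194 - 1*(-236)) - ((-5 - 4*0) - 4*(1 - 4))² = (194 + 236) - ((-5 + 0) - 4*(-3))² = 430 - (-5 + 12)² = 430 - 1*7² = 430 - 1*49 = 430 - 49 = 381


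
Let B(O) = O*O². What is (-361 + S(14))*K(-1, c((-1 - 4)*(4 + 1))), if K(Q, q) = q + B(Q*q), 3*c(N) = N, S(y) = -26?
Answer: -662200/3 ≈ -2.2073e+5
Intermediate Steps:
c(N) = N/3
B(O) = O³
K(Q, q) = q + Q³*q³ (K(Q, q) = q + (Q*q)³ = q + Q³*q³)
(-361 + S(14))*K(-1, c((-1 - 4)*(4 + 1))) = (-361 - 26)*(((-1 - 4)*(4 + 1))/3 + (-1)³*(((-1 - 4)*(4 + 1))/3)³) = -387*((-5*5)/3 - ((-5*5)/3)³) = -387*((⅓)*(-25) - ((⅓)*(-25))³) = -387*(-25/3 - (-25/3)³) = -387*(-25/3 - 1*(-15625/27)) = -387*(-25/3 + 15625/27) = -387*15400/27 = -662200/3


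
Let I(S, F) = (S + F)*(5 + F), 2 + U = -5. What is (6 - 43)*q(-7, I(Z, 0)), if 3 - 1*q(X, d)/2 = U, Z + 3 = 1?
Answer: -740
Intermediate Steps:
Z = -2 (Z = -3 + 1 = -2)
U = -7 (U = -2 - 5 = -7)
I(S, F) = (5 + F)*(F + S) (I(S, F) = (F + S)*(5 + F) = (5 + F)*(F + S))
q(X, d) = 20 (q(X, d) = 6 - 2*(-7) = 6 + 14 = 20)
(6 - 43)*q(-7, I(Z, 0)) = (6 - 43)*20 = -37*20 = -740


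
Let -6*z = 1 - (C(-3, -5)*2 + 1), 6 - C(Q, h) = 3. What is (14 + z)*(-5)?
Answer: -75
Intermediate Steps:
C(Q, h) = 3 (C(Q, h) = 6 - 1*3 = 6 - 3 = 3)
z = 1 (z = -(1 - (3*2 + 1))/6 = -(1 - (6 + 1))/6 = -(1 - 1*7)/6 = -(1 - 7)/6 = -1/6*(-6) = 1)
(14 + z)*(-5) = (14 + 1)*(-5) = 15*(-5) = -75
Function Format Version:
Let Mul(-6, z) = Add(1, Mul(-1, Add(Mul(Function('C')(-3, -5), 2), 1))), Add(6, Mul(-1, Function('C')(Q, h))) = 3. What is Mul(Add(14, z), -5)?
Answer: -75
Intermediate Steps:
Function('C')(Q, h) = 3 (Function('C')(Q, h) = Add(6, Mul(-1, 3)) = Add(6, -3) = 3)
z = 1 (z = Mul(Rational(-1, 6), Add(1, Mul(-1, Add(Mul(3, 2), 1)))) = Mul(Rational(-1, 6), Add(1, Mul(-1, Add(6, 1)))) = Mul(Rational(-1, 6), Add(1, Mul(-1, 7))) = Mul(Rational(-1, 6), Add(1, -7)) = Mul(Rational(-1, 6), -6) = 1)
Mul(Add(14, z), -5) = Mul(Add(14, 1), -5) = Mul(15, -5) = -75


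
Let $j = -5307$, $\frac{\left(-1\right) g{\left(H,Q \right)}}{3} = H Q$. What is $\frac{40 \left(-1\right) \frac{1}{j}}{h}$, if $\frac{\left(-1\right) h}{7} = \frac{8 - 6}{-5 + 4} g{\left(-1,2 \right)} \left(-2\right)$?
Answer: $- \frac{5}{111447} \approx -4.4864 \cdot 10^{-5}$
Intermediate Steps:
$g{\left(H,Q \right)} = - 3 H Q$
$h = -168$ ($h = - 7 \frac{8 - 6}{-5 + 4} \left(\left(-3\right) \left(-1\right) 2\right) \left(-2\right) = - 7 \frac{2}{-1} \cdot 6 \left(-2\right) = - 7 \cdot 2 \left(-1\right) 6 \left(-2\right) = - 7 \left(-2\right) 6 \left(-2\right) = - 7 \left(\left(-12\right) \left(-2\right)\right) = \left(-7\right) 24 = -168$)
$\frac{40 \left(-1\right) \frac{1}{j}}{h} = \frac{40 \left(-1\right) \frac{1}{-5307}}{-168} = \left(-40\right) \left(- \frac{1}{5307}\right) \left(- \frac{1}{168}\right) = \frac{40}{5307} \left(- \frac{1}{168}\right) = - \frac{5}{111447}$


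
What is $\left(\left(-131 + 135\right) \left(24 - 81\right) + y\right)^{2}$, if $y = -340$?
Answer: $322624$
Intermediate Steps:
$\left(\left(-131 + 135\right) \left(24 - 81\right) + y\right)^{2} = \left(\left(-131 + 135\right) \left(24 - 81\right) - 340\right)^{2} = \left(4 \left(-57\right) - 340\right)^{2} = \left(-228 - 340\right)^{2} = \left(-568\right)^{2} = 322624$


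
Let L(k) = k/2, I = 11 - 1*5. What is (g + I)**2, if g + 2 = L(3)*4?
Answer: 100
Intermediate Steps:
I = 6 (I = 11 - 5 = 6)
L(k) = k/2 (L(k) = k*(1/2) = k/2)
g = 4 (g = -2 + ((1/2)*3)*4 = -2 + (3/2)*4 = -2 + 6 = 4)
(g + I)**2 = (4 + 6)**2 = 10**2 = 100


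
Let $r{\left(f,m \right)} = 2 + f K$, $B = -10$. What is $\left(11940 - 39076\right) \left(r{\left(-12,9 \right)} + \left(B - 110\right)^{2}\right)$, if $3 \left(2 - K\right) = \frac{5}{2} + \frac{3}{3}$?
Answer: $-390541312$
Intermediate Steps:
$K = \frac{5}{6}$ ($K = 2 - \frac{\frac{5}{2} + \frac{3}{3}}{3} = 2 - \frac{5 \cdot \frac{1}{2} + 3 \cdot \frac{1}{3}}{3} = 2 - \frac{\frac{5}{2} + 1}{3} = 2 - \frac{7}{6} = \frac{5}{6} \approx 0.83333$)
$r{\left(f,m \right)} = 2 + \frac{5 f}{6}$ ($r{\left(f,m \right)} = 2 + f \frac{5}{6} = 2 + \frac{5 f}{6}$)
$\left(11940 - 39076\right) \left(r{\left(-12,9 \right)} + \left(B - 110\right)^{2}\right) = \left(11940 - 39076\right) \left(\left(2 + \frac{5}{6} \left(-12\right)\right) + \left(-10 - 110\right)^{2}\right) = - 27136 \left(\left(2 - 10\right) + \left(-120\right)^{2}\right) = - 27136 \left(-8 + 14400\right) = \left(-27136\right) 14392 = -390541312$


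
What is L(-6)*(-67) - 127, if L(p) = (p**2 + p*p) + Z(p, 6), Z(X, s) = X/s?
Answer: -4884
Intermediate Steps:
L(p) = 2*p**2 + p/6 (L(p) = (p**2 + p*p) + p/6 = (p**2 + p**2) + p*(1/6) = 2*p**2 + p/6)
L(-6)*(-67) - 127 = ((1/6)*(-6)*(1 + 12*(-6)))*(-67) - 127 = ((1/6)*(-6)*(1 - 72))*(-67) - 127 = ((1/6)*(-6)*(-71))*(-67) - 127 = 71*(-67) - 127 = -4757 - 127 = -4884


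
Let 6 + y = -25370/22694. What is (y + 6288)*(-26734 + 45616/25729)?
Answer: -7002638435789490/41706709 ≈ -1.6790e+8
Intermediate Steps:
y = -80767/11347 (y = -6 - 25370/22694 = -6 - 25370*1/22694 = -6 - 12685/11347 = -80767/11347 ≈ -7.1179)
(y + 6288)*(-26734 + 45616/25729) = (-80767/11347 + 6288)*(-26734 + 45616/25729) = 71269169*(-26734 + 45616*(1/25729))/11347 = 71269169*(-26734 + 45616/25729)/11347 = (71269169/11347)*(-687793470/25729) = -7002638435789490/41706709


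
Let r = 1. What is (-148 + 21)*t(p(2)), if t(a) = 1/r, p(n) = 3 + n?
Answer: -127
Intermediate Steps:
t(a) = 1 (t(a) = 1/1 = 1)
(-148 + 21)*t(p(2)) = (-148 + 21)*1 = -127*1 = -127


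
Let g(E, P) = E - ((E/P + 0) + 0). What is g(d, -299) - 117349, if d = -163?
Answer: -35136251/299 ≈ -1.1751e+5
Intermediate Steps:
g(E, P) = E - E/P (g(E, P) = E - (E/P + 0) = E - E/P)
g(d, -299) - 117349 = (-163 - 1*(-163)/(-299)) - 117349 = (-163 - 1*(-163)*(-1/299)) - 117349 = (-163 - 163/299) - 117349 = -48900/299 - 117349 = -35136251/299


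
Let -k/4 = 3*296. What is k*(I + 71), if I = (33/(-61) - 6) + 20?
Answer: -18299904/61 ≈ -3.0000e+5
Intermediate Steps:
k = -3552 (k = -12*296 = -4*888 = -3552)
I = 821/61 (I = (33*(-1/61) - 6) + 20 = (-33/61 - 6) + 20 = -399/61 + 20 = 821/61 ≈ 13.459)
k*(I + 71) = -3552*(821/61 + 71) = -3552*5152/61 = -18299904/61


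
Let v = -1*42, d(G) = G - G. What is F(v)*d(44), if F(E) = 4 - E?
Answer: 0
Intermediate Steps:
d(G) = 0
v = -42
F(v)*d(44) = (4 - 1*(-42))*0 = (4 + 42)*0 = 46*0 = 0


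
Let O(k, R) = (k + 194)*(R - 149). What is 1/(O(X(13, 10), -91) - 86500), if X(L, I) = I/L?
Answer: -13/1732180 ≈ -7.5050e-6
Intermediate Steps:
O(k, R) = (-149 + R)*(194 + k) (O(k, R) = (194 + k)*(-149 + R) = (-149 + R)*(194 + k))
1/(O(X(13, 10), -91) - 86500) = 1/((-28906 - 1490/13 + 194*(-91) - 910/13) - 86500) = 1/((-28906 - 1490/13 - 17654 - 910/13) - 86500) = 1/((-28906 - 149*10/13 - 17654 - 91*10/13) - 86500) = 1/((-28906 - 1490/13 - 17654 - 70) - 86500) = 1/(-607680/13 - 86500) = 1/(-1732180/13) = -13/1732180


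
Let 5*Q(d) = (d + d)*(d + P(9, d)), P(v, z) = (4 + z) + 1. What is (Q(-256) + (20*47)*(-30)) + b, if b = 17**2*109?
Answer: 276089/5 ≈ 55218.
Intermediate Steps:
P(v, z) = 5 + z
Q(d) = 2*d*(5 + 2*d)/5 (Q(d) = ((d + d)*(d + (5 + d)))/5 = ((2*d)*(5 + 2*d))/5 = (2*d*(5 + 2*d))/5 = 2*d*(5 + 2*d)/5)
b = 31501 (b = 289*109 = 31501)
(Q(-256) + (20*47)*(-30)) + b = ((2/5)*(-256)*(5 + 2*(-256)) + (20*47)*(-30)) + 31501 = ((2/5)*(-256)*(5 - 512) + 940*(-30)) + 31501 = ((2/5)*(-256)*(-507) - 28200) + 31501 = (259584/5 - 28200) + 31501 = 118584/5 + 31501 = 276089/5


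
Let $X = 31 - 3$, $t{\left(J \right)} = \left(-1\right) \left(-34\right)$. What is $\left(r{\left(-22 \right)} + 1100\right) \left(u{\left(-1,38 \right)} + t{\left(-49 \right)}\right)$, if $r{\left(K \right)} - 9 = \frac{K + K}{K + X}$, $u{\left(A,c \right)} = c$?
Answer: $79320$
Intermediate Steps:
$t{\left(J \right)} = 34$
$X = 28$
$r{\left(K \right)} = 9 + \frac{2 K}{28 + K}$ ($r{\left(K \right)} = 9 + \frac{K + K}{K + 28} = 9 + \frac{2 K}{28 + K}$)
$\left(r{\left(-22 \right)} + 1100\right) \left(u{\left(-1,38 \right)} + t{\left(-49 \right)}\right) = \left(\frac{252 + 11 \left(-22\right)}{28 - 22} + 1100\right) \left(38 + 34\right) = \left(\frac{252 - 242}{6} + 1100\right) 72 = \left(\frac{1}{6} \cdot 10 + 1100\right) 72 = \left(\frac{5}{3} + 1100\right) 72 = \frac{3305}{3} \cdot 72 = 79320$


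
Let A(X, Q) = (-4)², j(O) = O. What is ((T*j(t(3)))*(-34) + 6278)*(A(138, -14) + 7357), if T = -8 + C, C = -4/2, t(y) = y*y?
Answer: 68849074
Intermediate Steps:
t(y) = y²
C = -2 (C = -4*½ = -2)
T = -10 (T = -8 - 2 = -10)
A(X, Q) = 16
((T*j(t(3)))*(-34) + 6278)*(A(138, -14) + 7357) = (-10*3²*(-34) + 6278)*(16 + 7357) = (-10*9*(-34) + 6278)*7373 = (-90*(-34) + 6278)*7373 = (3060 + 6278)*7373 = 9338*7373 = 68849074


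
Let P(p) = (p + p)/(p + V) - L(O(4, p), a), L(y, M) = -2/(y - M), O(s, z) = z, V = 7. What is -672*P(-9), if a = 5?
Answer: -5952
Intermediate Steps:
P(p) = -2/(5 - p) + 2*p/(7 + p) (P(p) = (p + p)/(p + 7) - 2/(5 - p) = (2*p)/(7 + p) - 2/(5 - p) = 2*p/(7 + p) - 2/(5 - p) = -2/(5 - p) + 2*p/(7 + p))
-672*P(-9) = -1344*(7 - 9 - 9*(-5 - 9))/((-5 - 9)*(7 - 9)) = -1344*(7 - 9 - 9*(-14))/((-14)*(-2)) = -1344*(-1)*(-1)*(7 - 9 + 126)/(14*2) = -1344*(-1)*(-1)*124/(14*2) = -672*62/7 = -5952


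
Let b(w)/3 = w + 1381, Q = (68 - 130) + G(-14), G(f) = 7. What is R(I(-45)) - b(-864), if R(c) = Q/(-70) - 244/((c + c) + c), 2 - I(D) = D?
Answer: -3063539/1974 ≈ -1551.9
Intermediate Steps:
I(D) = 2 - D
Q = -55 (Q = (68 - 130) + 7 = -62 + 7 = -55)
b(w) = 4143 + 3*w (b(w) = 3*(w + 1381) = 3*(1381 + w) = 4143 + 3*w)
R(c) = 11/14 - 244/(3*c) (R(c) = -55/(-70) - 244/((c + c) + c) = -55*(-1/70) - 244/(2*c + c) = 11/14 - 244*1/(3*c) = 11/14 - 244/(3*c))
R(I(-45)) - b(-864) = (-3416 + 33*(2 - 1*(-45)))/(42*(2 - 1*(-45))) - (4143 + 3*(-864)) = (-3416 + 33*(2 + 45))/(42*(2 + 45)) - (4143 - 2592) = (1/42)*(-3416 + 33*47)/47 - 1*1551 = (1/42)*(1/47)*(-3416 + 1551) - 1551 = (1/42)*(1/47)*(-1865) - 1551 = -1865/1974 - 1551 = -3063539/1974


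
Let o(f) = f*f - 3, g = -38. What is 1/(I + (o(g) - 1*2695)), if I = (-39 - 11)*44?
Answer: -1/3454 ≈ -0.00028952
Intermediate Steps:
o(f) = -3 + f**2 (o(f) = f**2 - 3 = -3 + f**2)
I = -2200 (I = -50*44 = -2200)
1/(I + (o(g) - 1*2695)) = 1/(-2200 + ((-3 + (-38)**2) - 1*2695)) = 1/(-2200 + ((-3 + 1444) - 2695)) = 1/(-2200 + (1441 - 2695)) = 1/(-2200 - 1254) = 1/(-3454) = -1/3454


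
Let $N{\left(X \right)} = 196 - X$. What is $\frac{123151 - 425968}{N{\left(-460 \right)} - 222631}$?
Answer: $\frac{302817}{221975} \approx 1.3642$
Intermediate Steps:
$\frac{123151 - 425968}{N{\left(-460 \right)} - 222631} = \frac{123151 - 425968}{\left(196 - -460\right) - 222631} = - \frac{302817}{\left(196 + 460\right) - 222631} = - \frac{302817}{656 - 222631} = - \frac{302817}{-221975} = \left(-302817\right) \left(- \frac{1}{221975}\right) = \frac{302817}{221975}$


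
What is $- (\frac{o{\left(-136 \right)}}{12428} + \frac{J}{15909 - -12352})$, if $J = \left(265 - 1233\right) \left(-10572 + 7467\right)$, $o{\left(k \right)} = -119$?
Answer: $- \frac{37350730861}{351227708} \approx -106.34$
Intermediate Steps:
$J = 3005640$ ($J = \left(-968\right) \left(-3105\right) = 3005640$)
$- (\frac{o{\left(-136 \right)}}{12428} + \frac{J}{15909 - -12352}) = - (- \frac{119}{12428} + \frac{3005640}{15909 - -12352}) = - (\left(-119\right) \frac{1}{12428} + \frac{3005640}{15909 + 12352}) = - (- \frac{119}{12428} + \frac{3005640}{28261}) = \left(-1\right) \frac{37350730861}{351227708} = - \frac{37350730861}{351227708}$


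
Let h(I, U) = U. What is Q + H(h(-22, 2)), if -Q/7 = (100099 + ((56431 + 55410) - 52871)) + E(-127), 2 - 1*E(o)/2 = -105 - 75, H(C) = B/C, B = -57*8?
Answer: -1116259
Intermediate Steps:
B = -456
H(C) = -456/C
E(o) = 364 (E(o) = 4 - 2*(-105 - 75) = 4 - 2*(-180) = 4 + 360 = 364)
Q = -1116031 (Q = -7*((100099 + ((56431 + 55410) - 52871)) + 364) = -7*((100099 + (111841 - 52871)) + 364) = -7*((100099 + 58970) + 364) = -7*(159069 + 364) = -7*159433 = -1116031)
Q + H(h(-22, 2)) = -1116031 - 456/2 = -1116031 - 456*½ = -1116031 - 228 = -1116259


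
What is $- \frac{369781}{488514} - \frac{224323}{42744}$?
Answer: $- \frac{1607574937}{267705672} \approx -6.005$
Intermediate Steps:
$- \frac{369781}{488514} - \frac{224323}{42744} = - \frac{1607574937}{267705672}$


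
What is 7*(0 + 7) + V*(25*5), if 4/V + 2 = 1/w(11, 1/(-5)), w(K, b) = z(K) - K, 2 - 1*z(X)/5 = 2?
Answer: -4373/23 ≈ -190.13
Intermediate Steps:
z(X) = 0 (z(X) = 10 - 5*2 = 10 - 10 = 0)
w(K, b) = -K (w(K, b) = 0 - K = -K)
V = -44/23 (V = 4/(-2 + 1/(-1*11)) = 4/(-2 + 1/(-11)) = 4/(-2 - 1/11) = 4/(-23/11) = 4*(-11/23) = -44/23 ≈ -1.9130)
7*(0 + 7) + V*(25*5) = 7*(0 + 7) - 1100*5/23 = 7*7 - 44/23*125 = 49 - 5500/23 = -4373/23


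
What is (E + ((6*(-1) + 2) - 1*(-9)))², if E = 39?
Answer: 1936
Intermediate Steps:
(E + ((6*(-1) + 2) - 1*(-9)))² = (39 + ((6*(-1) + 2) - 1*(-9)))² = (39 + ((-6 + 2) + 9))² = (39 + (-4 + 9))² = (39 + 5)² = 44² = 1936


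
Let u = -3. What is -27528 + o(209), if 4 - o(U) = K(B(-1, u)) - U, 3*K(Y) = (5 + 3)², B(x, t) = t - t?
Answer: -82009/3 ≈ -27336.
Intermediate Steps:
B(x, t) = 0
K(Y) = 64/3 (K(Y) = (5 + 3)²/3 = (⅓)*8² = (⅓)*64 = 64/3)
o(U) = -52/3 + U (o(U) = 4 - (64/3 - U) = 4 + (-64/3 + U) = -52/3 + U)
-27528 + o(209) = -27528 + (-52/3 + 209) = -27528 + 575/3 = -82009/3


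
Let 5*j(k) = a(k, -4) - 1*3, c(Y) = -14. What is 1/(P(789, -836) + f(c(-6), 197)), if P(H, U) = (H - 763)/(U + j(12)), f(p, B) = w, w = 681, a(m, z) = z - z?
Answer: 4183/2848493 ≈ 0.0014685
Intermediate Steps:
a(m, z) = 0
f(p, B) = 681
j(k) = -3/5 (j(k) = (0 - 1*3)/5 = (0 - 3)/5 = (1/5)*(-3) = -3/5)
P(H, U) = (-763 + H)/(-3/5 + U) (P(H, U) = (H - 763)/(U - 3/5) = (-763 + H)/(-3/5 + U))
1/(P(789, -836) + f(c(-6), 197)) = 1/(5*(-763 + 789)/(-3 + 5*(-836)) + 681) = 1/(5*26/(-3 - 4180) + 681) = 1/(5*26/(-4183) + 681) = 1/(5*(-1/4183)*26 + 681) = 1/(-130/4183 + 681) = 1/(2848493/4183) = 4183/2848493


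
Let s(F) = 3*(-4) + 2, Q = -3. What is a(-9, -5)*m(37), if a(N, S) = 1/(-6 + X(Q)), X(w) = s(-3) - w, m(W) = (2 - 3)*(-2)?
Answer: -2/13 ≈ -0.15385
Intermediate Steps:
m(W) = 2 (m(W) = -1*(-2) = 2)
s(F) = -10 (s(F) = -12 + 2 = -10)
X(w) = -10 - w
a(N, S) = -1/13 (a(N, S) = 1/(-6 + (-10 - 1*(-3))) = 1/(-6 + (-10 + 3)) = 1/(-6 - 7) = 1/(-13) = -1/13)
a(-9, -5)*m(37) = -1/13*2 = -2/13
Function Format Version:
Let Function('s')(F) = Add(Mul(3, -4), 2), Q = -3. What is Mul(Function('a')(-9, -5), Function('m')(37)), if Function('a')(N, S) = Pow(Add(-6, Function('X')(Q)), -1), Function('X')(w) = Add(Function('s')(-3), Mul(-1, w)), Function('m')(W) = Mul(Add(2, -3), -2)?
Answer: Rational(-2, 13) ≈ -0.15385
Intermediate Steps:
Function('m')(W) = 2 (Function('m')(W) = Mul(-1, -2) = 2)
Function('s')(F) = -10 (Function('s')(F) = Add(-12, 2) = -10)
Function('X')(w) = Add(-10, Mul(-1, w))
Function('a')(N, S) = Rational(-1, 13) (Function('a')(N, S) = Pow(Add(-6, Add(-10, Mul(-1, -3))), -1) = Pow(Add(-6, Add(-10, 3)), -1) = Pow(Add(-6, -7), -1) = Pow(-13, -1) = Rational(-1, 13))
Mul(Function('a')(-9, -5), Function('m')(37)) = Mul(Rational(-1, 13), 2) = Rational(-2, 13)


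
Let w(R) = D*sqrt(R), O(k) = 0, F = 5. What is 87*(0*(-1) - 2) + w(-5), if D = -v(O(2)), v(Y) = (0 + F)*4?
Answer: -174 - 20*I*sqrt(5) ≈ -174.0 - 44.721*I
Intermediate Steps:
v(Y) = 20 (v(Y) = (0 + 5)*4 = 5*4 = 20)
D = -20 (D = -1*20 = -20)
w(R) = -20*sqrt(R)
87*(0*(-1) - 2) + w(-5) = 87*(0*(-1) - 2) - 20*I*sqrt(5) = 87*(0 - 2) - 20*I*sqrt(5) = 87*(-2) - 20*I*sqrt(5) = -174 - 20*I*sqrt(5)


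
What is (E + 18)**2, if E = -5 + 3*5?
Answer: 784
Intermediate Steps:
E = 10 (E = -5 + 15 = 10)
(E + 18)**2 = (10 + 18)**2 = 28**2 = 784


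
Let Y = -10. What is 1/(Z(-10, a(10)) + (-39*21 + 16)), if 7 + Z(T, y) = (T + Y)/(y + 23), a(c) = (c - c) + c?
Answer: -33/26750 ≈ -0.0012336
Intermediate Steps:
a(c) = c (a(c) = 0 + c = c)
Z(T, y) = -7 + (-10 + T)/(23 + y) (Z(T, y) = -7 + (T - 10)/(y + 23) = -7 + (-10 + T)/(23 + y))
1/(Z(-10, a(10)) + (-39*21 + 16)) = 1/((-171 - 10 - 7*10)/(23 + 10) + (-39*21 + 16)) = 1/((-171 - 10 - 70)/33 + (-819 + 16)) = 1/((1/33)*(-251) - 803) = 1/(-251/33 - 803) = 1/(-26750/33) = -33/26750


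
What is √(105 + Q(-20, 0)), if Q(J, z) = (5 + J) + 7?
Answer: √97 ≈ 9.8489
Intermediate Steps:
Q(J, z) = 12 + J
√(105 + Q(-20, 0)) = √(105 + (12 - 20)) = √(105 - 8) = √97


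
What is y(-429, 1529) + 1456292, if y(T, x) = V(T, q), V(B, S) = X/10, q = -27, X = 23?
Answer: 14562943/10 ≈ 1.4563e+6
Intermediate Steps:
V(B, S) = 23/10
y(T, x) = 23/10
y(-429, 1529) + 1456292 = 23/10 + 1456292 = 14562943/10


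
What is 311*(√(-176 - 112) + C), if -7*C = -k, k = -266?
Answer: -11818 + 3732*I*√2 ≈ -11818.0 + 5277.8*I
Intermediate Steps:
C = -38 (C = -(-1)*(-266)/7 = -⅐*266 = -38)
311*(√(-176 - 112) + C) = 311*(√(-176 - 112) - 38) = 311*(√(-288) - 38) = 311*(12*I*√2 - 38) = 311*(-38 + 12*I*√2) = -11818 + 3732*I*√2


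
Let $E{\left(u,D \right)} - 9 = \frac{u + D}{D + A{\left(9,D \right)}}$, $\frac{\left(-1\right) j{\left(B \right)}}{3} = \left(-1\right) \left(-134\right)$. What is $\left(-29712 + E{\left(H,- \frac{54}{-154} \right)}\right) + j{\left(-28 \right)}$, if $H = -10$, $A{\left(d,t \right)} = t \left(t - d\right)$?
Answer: $- \frac{478702604}{15903} \approx -30101.0$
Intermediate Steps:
$j{\left(B \right)} = -402$ ($j{\left(B \right)} = - 3 \left(\left(-1\right) \left(-134\right)\right) = \left(-3\right) 134 = -402$)
$E{\left(u,D \right)} = 9 + \frac{D + u}{D + D \left(-9 + D\right)}$ ($E{\left(u,D \right)} = 9 + \frac{u + D}{D + D \left(D - 9\right)} = 9 + \frac{D + u}{D + D \left(D - 9\right)} = 9 + \frac{D + u}{D + D \left(-9 + D\right)}$)
$\left(-29712 + E{\left(H,- \frac{54}{-154} \right)}\right) + j{\left(-28 \right)} = \left(-29712 + \frac{-10 - 71 \left(- \frac{54}{-154}\right) + 9 \left(- \frac{54}{-154}\right)^{2}}{- \frac{54}{-154} \left(-8 - \frac{54}{-154}\right)}\right) - 402 = \left(-29712 + \frac{-10 - 71 \left(\left(-54\right) \left(- \frac{1}{154}\right)\right) + 9 \left(\left(-54\right) \left(- \frac{1}{154}\right)\right)^{2}}{\left(-54\right) \left(- \frac{1}{154}\right) \left(-8 - - \frac{27}{77}\right)}\right) - 402 = \left(-29712 + \frac{-10 - \frac{1917}{77} + 9 \left(\frac{27}{77}\right)^{2}}{\frac{27}{77} \left(-8 + \frac{27}{77}\right)}\right) - 402 = \left(-29712 + \frac{77 \left(-10 - \frac{1917}{77} + 9 \cdot \frac{729}{5929}\right)}{27 \left(- \frac{589}{77}\right)}\right) - 402 = \left(-29712 + \frac{77}{27} \left(- \frac{77}{589}\right) \left(-10 - \frac{1917}{77} + \frac{6561}{5929}\right)\right) - 402 = \left(-29712 + \frac{77}{27} \left(- \frac{77}{589}\right) \left(- \frac{200338}{5929}\right)\right) - 402 = \left(-29712 + \frac{200338}{15903}\right) - 402 = - \frac{472309598}{15903} - 402 = - \frac{478702604}{15903}$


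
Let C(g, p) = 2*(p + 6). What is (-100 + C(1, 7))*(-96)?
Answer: 7104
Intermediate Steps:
C(g, p) = 12 + 2*p (C(g, p) = 2*(6 + p) = 12 + 2*p)
(-100 + C(1, 7))*(-96) = (-100 + (12 + 2*7))*(-96) = (-100 + (12 + 14))*(-96) = (-100 + 26)*(-96) = -74*(-96) = 7104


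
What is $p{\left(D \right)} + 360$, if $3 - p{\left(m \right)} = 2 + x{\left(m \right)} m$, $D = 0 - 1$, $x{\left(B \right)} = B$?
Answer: $360$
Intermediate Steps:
$D = -1$ ($D = 0 - 1 = -1$)
$p{\left(m \right)} = 1 - m^{2}$ ($p{\left(m \right)} = 3 - \left(2 + m m\right) = 3 - \left(2 + m^{2}\right) = 1 - m^{2}$)
$p{\left(D \right)} + 360 = \left(1 - \left(-1\right)^{2}\right) + 360 = \left(1 - 1\right) + 360 = 0 + 360 = 360$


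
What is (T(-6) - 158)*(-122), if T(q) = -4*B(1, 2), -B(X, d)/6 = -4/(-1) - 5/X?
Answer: 22204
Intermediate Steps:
B(X, d) = -24 + 30/X (B(X, d) = -6*(-4/(-1) - 5/X) = -6*(-4*(-1) - 5/X) = -6*(4 - 5/X) = -24 + 30/X)
T(q) = -24 (T(q) = -4*(-24 + 30/1) = -4*(-24 + 30*1) = -4*(-24 + 30) = -4*6 = -24)
(T(-6) - 158)*(-122) = (-24 - 158)*(-122) = -182*(-122) = 22204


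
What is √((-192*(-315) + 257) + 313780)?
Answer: 3*√41613 ≈ 611.98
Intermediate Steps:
√((-192*(-315) + 257) + 313780) = √((60480 + 257) + 313780) = √(60737 + 313780) = √374517 = 3*√41613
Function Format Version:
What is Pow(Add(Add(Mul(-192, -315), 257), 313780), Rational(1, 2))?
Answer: Mul(3, Pow(41613, Rational(1, 2))) ≈ 611.98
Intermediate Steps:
Pow(Add(Add(Mul(-192, -315), 257), 313780), Rational(1, 2)) = Pow(Add(Add(60480, 257), 313780), Rational(1, 2)) = Pow(Add(60737, 313780), Rational(1, 2)) = Pow(374517, Rational(1, 2)) = Mul(3, Pow(41613, Rational(1, 2)))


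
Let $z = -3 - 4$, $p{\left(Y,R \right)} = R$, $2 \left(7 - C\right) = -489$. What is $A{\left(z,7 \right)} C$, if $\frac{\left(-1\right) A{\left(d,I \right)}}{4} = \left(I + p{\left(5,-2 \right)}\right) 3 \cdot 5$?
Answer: $-75450$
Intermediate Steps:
$C = \frac{503}{2}$ ($C = 7 - - \frac{489}{2} = 7 + \frac{489}{2} = \frac{503}{2} \approx 251.5$)
$z = -7$
$A{\left(d,I \right)} = 120 - 60 I$ ($A{\left(d,I \right)} = - 4 \left(I - 2\right) 3 \cdot 5 = - 4 \left(-2 + I\right) 15 = - 4 \left(-30 + 15 I\right) = 120 - 60 I$)
$A{\left(z,7 \right)} C = \left(120 - 420\right) \frac{503}{2} = \left(-300\right) \frac{503}{2} = -75450$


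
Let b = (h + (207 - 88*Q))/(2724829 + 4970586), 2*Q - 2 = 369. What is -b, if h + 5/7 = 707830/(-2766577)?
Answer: 312141238258/149029707011185 ≈ 0.0020945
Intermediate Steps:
h = -18787695/19366039 (h = -5/7 + 707830/(-2766577) = -5/7 + 707830*(-1/2766577) = -5/7 - 707830/2766577 = -18787695/19366039 ≈ -0.97014)
Q = 371/2 (Q = 1 + (½)*369 = 1 + 369/2 = 371/2 ≈ 185.50)
b = -312141238258/149029707011185 (b = (-18787695/19366039 + (207 - 88*371/2))/(2724829 + 4970586) = (-18787695/19366039 + (207 - 16324))/7695415 = (-18787695/19366039 - 16117)*(1/7695415) = -312141238258/19366039*1/7695415 = -312141238258/149029707011185 ≈ -0.0020945)
-b = -1*(-312141238258/149029707011185) = 312141238258/149029707011185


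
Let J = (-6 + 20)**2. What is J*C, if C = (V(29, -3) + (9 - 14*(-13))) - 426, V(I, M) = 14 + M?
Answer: -43904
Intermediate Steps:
J = 196 (J = 14**2 = 196)
C = -224 (C = ((14 - 3) + (9 - 14*(-13))) - 426 = (11 + (9 + 182)) - 426 = (11 + 191) - 426 = 202 - 426 = -224)
J*C = 196*(-224) = -43904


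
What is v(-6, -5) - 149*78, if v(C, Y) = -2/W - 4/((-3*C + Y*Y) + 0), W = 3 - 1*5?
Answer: -499707/43 ≈ -11621.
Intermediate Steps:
W = -2 (W = 3 - 5 = -2)
v(C, Y) = 1 - 4/(Y**2 - 3*C) (v(C, Y) = -2/(-2) - 4/((-3*C + Y*Y) + 0) = -2*(-1/2) - 4/((-3*C + Y**2) + 0) = 1 - 4/((Y**2 - 3*C) + 0) = 1 - 4/(Y**2 - 3*C))
v(-6, -5) - 149*78 = (4 - 1*(-5)**2 + 3*(-6))/(-1*(-5)**2 + 3*(-6)) - 149*78 = (4 - 1*25 - 18)/(-1*25 - 18) - 11622 = (4 - 25 - 18)/(-25 - 18) - 11622 = -39/(-43) - 11622 = -1/43*(-39) - 11622 = 39/43 - 11622 = -499707/43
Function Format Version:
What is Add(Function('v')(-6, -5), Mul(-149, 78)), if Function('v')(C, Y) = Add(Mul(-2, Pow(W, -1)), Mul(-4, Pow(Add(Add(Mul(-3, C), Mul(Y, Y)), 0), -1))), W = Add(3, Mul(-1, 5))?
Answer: Rational(-499707, 43) ≈ -11621.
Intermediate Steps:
W = -2 (W = Add(3, -5) = -2)
Function('v')(C, Y) = Add(1, Mul(-4, Pow(Add(Pow(Y, 2), Mul(-3, C)), -1))) (Function('v')(C, Y) = Add(Mul(-2, Pow(-2, -1)), Mul(-4, Pow(Add(Add(Mul(-3, C), Mul(Y, Y)), 0), -1))) = Add(Mul(-2, Rational(-1, 2)), Mul(-4, Pow(Add(Add(Mul(-3, C), Pow(Y, 2)), 0), -1))) = Add(1, Mul(-4, Pow(Add(Add(Pow(Y, 2), Mul(-3, C)), 0), -1))) = Add(1, Mul(-4, Pow(Add(Pow(Y, 2), Mul(-3, C)), -1))))
Add(Function('v')(-6, -5), Mul(-149, 78)) = Add(Mul(Pow(Add(Mul(-1, Pow(-5, 2)), Mul(3, -6)), -1), Add(4, Mul(-1, Pow(-5, 2)), Mul(3, -6))), Mul(-149, 78)) = Add(Mul(Pow(Add(Mul(-1, 25), -18), -1), Add(4, Mul(-1, 25), -18)), -11622) = Add(Mul(Pow(Add(-25, -18), -1), Add(4, -25, -18)), -11622) = Add(Mul(Pow(-43, -1), -39), -11622) = Add(Mul(Rational(-1, 43), -39), -11622) = Add(Rational(39, 43), -11622) = Rational(-499707, 43)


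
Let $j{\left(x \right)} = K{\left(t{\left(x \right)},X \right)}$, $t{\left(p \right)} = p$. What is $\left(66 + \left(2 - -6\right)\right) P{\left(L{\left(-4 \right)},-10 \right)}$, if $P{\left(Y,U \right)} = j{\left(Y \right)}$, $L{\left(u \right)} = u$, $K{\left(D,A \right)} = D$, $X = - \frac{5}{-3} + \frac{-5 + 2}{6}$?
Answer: $-296$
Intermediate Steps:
$X = \frac{7}{6}$ ($X = \left(-5\right) \left(- \frac{1}{3}\right) - \frac{1}{2} = \frac{5}{3} - \frac{1}{2} = \frac{7}{6} \approx 1.1667$)
$j{\left(x \right)} = x$
$P{\left(Y,U \right)} = Y$
$\left(66 + \left(2 - -6\right)\right) P{\left(L{\left(-4 \right)},-10 \right)} = \left(66 + \left(2 - -6\right)\right) \left(-4\right) = \left(66 + \left(2 + 6\right)\right) \left(-4\right) = \left(66 + 8\right) \left(-4\right) = 74 \left(-4\right) = -296$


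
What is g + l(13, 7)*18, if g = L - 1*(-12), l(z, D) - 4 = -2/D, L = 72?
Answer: 1056/7 ≈ 150.86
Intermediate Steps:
l(z, D) = 4 - 2/D
g = 84 (g = 72 - 1*(-12) = 72 + 12 = 84)
g + l(13, 7)*18 = 84 + (4 - 2/7)*18 = 84 + (26/7)*18 = 84 + 468/7 = 1056/7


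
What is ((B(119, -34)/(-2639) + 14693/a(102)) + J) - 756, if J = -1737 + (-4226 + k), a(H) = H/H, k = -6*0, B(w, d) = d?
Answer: 21043420/2639 ≈ 7974.0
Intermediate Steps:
k = 0
a(H) = 1
J = -5963 (J = -1737 + (-4226 + 0) = -1737 - 4226 = -5963)
((B(119, -34)/(-2639) + 14693/a(102)) + J) - 756 = ((-34/(-2639) + 14693/1) - 5963) - 756 = ((-34*(-1/2639) + 14693*1) - 5963) - 756 = ((34/2639 + 14693) - 5963) - 756 = (38774861/2639 - 5963) - 756 = 23038504/2639 - 756 = 21043420/2639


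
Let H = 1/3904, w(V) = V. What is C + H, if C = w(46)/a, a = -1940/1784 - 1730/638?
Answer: -25549593511/2110131520 ≈ -12.108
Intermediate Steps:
a = -540505/142274 (a = -1940*1/1784 - 1730*1/638 = -485/446 - 865/319 = -540505/142274 ≈ -3.7990)
C = -6544604/540505 (C = 46/(-540505/142274) = 46*(-142274/540505) = -6544604/540505 ≈ -12.108)
H = 1/3904 ≈ 0.00025615
C + H = -6544604/540505 + 1/3904 = -25549593511/2110131520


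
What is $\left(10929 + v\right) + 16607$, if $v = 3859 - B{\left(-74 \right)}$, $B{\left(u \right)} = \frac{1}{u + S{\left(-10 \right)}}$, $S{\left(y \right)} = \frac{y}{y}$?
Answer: $\frac{2291836}{73} \approx 31395.0$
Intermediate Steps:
$S{\left(y \right)} = 1$
$B{\left(u \right)} = \frac{1}{1 + u}$ ($B{\left(u \right)} = \frac{1}{u + 1} = \frac{1}{1 + u}$)
$v = \frac{281708}{73}$ ($v = 3859 - \frac{1}{1 - 74} = 3859 - \frac{1}{-73} = 3859 - - \frac{1}{73} = 3859 + \frac{1}{73} = \frac{281708}{73} \approx 3859.0$)
$\left(10929 + v\right) + 16607 = \left(10929 + \frac{281708}{73}\right) + 16607 = \frac{1079525}{73} + 16607 = \frac{2291836}{73}$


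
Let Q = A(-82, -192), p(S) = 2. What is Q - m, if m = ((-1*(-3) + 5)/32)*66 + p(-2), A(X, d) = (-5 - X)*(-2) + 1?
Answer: -343/2 ≈ -171.50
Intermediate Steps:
A(X, d) = 11 + 2*X (A(X, d) = (10 + 2*X) + 1 = 11 + 2*X)
Q = -153 (Q = 11 + 2*(-82) = 11 - 164 = -153)
m = 37/2 (m = ((-1*(-3) + 5)/32)*66 + 2 = ((3 + 5)*(1/32))*66 + 2 = (8*(1/32))*66 + 2 = (¼)*66 + 2 = 33/2 + 2 = 37/2 ≈ 18.500)
Q - m = -153 - 1*37/2 = -153 - 37/2 = -343/2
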